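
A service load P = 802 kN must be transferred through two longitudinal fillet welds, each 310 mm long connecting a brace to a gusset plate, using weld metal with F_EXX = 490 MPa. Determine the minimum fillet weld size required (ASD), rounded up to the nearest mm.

w = 13 mm

Total weld length L = 620 mm.
Required throat t_e = P × Ω / (0.6 F_EXX × L) = 802 × 2.0 / (0.6 × 490 × 620 × 10⁻³) = 8.8 mm.
Required leg w = t_e / 0.707 = 12.45 mm → use 13 mm.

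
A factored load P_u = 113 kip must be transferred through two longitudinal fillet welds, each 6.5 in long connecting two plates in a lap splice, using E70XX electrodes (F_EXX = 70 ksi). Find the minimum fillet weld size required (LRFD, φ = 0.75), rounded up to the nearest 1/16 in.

Total weld length L = 13 in.
Required throat t_e = P_u / (φ × 0.6 F_EXX × L) = 113 / (0.75 × 0.6 × 70 × 13) = 0.2759 in.
Required leg w = t_e / 0.707 = 0.3903 in → use 7/16 in.

w = 7/16 in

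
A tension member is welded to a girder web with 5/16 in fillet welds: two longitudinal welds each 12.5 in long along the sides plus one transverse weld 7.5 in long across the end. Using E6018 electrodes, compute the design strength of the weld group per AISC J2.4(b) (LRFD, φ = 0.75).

E60XX → F_EXX = 60 ksi.
t_e = 0.707 × 0.3125 = 0.2209 in.
R_nwl = 0.6 × 60 × 0.2209 × 25 = 198.8 kips (longitudinal, 2 welds).
R_nwt = 0.6 × 60 × 0.2209 × 7.5 = 59.65 kips (transverse, base value).
(i) R_nwl + R_nwt = 258.5 kips; (ii) 0.85 R_nwl + 1.5 R_nwt = 258.5 kips.
R_n = max = 258.5 kips [governs: (ii)]; φR_n = 193.9 kips.

φR_n ≈ 194 kips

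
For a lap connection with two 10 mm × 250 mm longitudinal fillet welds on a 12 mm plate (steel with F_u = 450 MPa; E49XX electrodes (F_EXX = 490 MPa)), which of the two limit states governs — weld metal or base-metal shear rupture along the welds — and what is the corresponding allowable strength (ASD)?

t_e = 0.707 × 10 = 7.07 mm; L = 500 mm.
Weld metal: R_n/Ω = (1/2.0) × 0.6 × 490 × 7.07 × 500 × 10⁻³ = 519.6 kN.
Base metal (shear rupture): R_n/Ω = (1/2.0) × 0.6 × 450 × 12 × 500 × 10⁻³ = 810 kN.
Governing: weld metal.

R_n/Ω ≈ 520 kN (weld metal governs)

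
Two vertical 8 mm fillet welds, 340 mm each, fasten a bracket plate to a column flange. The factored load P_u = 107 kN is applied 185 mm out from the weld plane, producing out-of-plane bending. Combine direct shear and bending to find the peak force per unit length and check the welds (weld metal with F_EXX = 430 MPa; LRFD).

f_max ≈ 537 N/mm; adequate

L_w = 2 × 340 = 680 mm; section modulus (unit throat) S = 2 × L²/6 = 38530 mm².
Direct shear f_v = P/L_w = 107×10³/680 = 157.4 N/mm.
Moment M = P × e = 107×10³ × 185 = 19795000 N·mm; bending f_b = M/S = 513.7 N/mm.
f_max = √(f_v² + f_b²) = √(157.4² + 513.7²) = 537.3 N/mm.
φr_n = 0.75 × 0.6 × 430 × (0.707 × 8) = 1094 N/mm → adequate.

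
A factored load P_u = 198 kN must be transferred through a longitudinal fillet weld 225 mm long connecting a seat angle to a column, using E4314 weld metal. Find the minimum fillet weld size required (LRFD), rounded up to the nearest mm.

E43XX → F_EXX = 430 MPa.
Total weld length L = 225 mm.
Required throat t_e = P_u / (φ × 0.6 F_EXX × L) = 198 / (0.75 × 0.6 × 430 × 225 × 10⁻³) = 4.548 mm.
Required leg w = t_e / 0.707 = 6.433 mm → use 7 mm.

w = 7 mm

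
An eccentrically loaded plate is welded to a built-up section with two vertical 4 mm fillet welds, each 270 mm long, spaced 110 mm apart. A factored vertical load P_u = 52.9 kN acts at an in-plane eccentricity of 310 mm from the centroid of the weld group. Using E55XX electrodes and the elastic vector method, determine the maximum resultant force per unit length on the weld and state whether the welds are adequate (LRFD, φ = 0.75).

E55XX → F_EXX = 550 MPa.
Total weld length L_w = 540 mm. Treat welds as unit-width lines.
Polar moment about centroid: J = 2[d³/12 + d(b/2)²] = 2[270³/12 + 270×55²] = 4914000 mm³.
Direct shear f_v = P/L_w = 52.9×10³ / 540 = 97.96 N/mm (vertical).
Torsion M = P·e = 52.9×10³ × 310 = 16399000 N·mm.
Critical point at (x, y) = (55, 135) from centroid. f_tx = M·y/J = 450.5 N/mm; f_ty = M·x/J = 183.5 N/mm.
Resultant f_max = √[f_tx² + (f_v + f_ty)²] = √[450.5² + (97.96 + 183.5)²] = 531.2 N/mm.
Capacity per unit length: φr_n = 0.75 × 0.6 × 550 × (0.707 × 4) = 699.9 N/mm.
531.2 ≤ 699.9 → adequate.

f_max ≈ 531 N/mm; adequate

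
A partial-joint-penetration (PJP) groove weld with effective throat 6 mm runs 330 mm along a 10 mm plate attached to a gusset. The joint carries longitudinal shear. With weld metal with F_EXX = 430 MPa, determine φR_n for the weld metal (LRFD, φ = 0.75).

Effective throat (given) t_e = 6 mm.
A_we = 6 × 330 = 1980 mm².
F_nw = 0.6 F_EXX = 258 MPa.
φR_n = 0.75 × 258 × 1980 × 10⁻³ = 383.1 kN.

φR_n ≈ 383 kN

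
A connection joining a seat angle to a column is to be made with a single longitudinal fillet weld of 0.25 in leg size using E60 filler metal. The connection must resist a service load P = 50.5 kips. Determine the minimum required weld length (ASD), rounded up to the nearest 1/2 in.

E60XX → F_EXX = 60 ksi.
Throat t_e = 0.707 × 0.25 = 0.1767 in.
r_n/Ω = (0.6 × 60 × 0.1767) / 2.0 = 3.181 kip/in.
L_req = P / (r_n/Ω) = 50.5 / 3.181 = 15.87 in total.
Round up → use L = 16 in.

L = 16 in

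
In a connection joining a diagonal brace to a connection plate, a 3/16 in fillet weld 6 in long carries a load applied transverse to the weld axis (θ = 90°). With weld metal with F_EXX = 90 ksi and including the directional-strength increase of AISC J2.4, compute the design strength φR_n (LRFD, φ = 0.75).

φR_n ≈ 48.3 kip

t_e = 0.707 × 0.1875 = 0.1326 in; A_we = 0.1326 × 6 = 0.7954 in².
Directional factor: 1.0 + 0.5 sin^1.5(90°) = 1.5.
F_nw = 0.6 × 90 × 1.5 = 81 ksi.
φR_n = 0.75 × 81 × 0.7954 = 48.32 kip.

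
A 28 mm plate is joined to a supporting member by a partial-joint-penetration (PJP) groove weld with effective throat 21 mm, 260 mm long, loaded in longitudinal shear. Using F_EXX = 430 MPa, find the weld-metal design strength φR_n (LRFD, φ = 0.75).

Effective throat (given) t_e = 21 mm.
A_we = 21 × 260 = 5460 mm².
F_nw = 0.6 F_EXX = 258 MPa.
φR_n = 0.75 × 258 × 5460 × 10⁻³ = 1057 kN.

φR_n ≈ 1060 kN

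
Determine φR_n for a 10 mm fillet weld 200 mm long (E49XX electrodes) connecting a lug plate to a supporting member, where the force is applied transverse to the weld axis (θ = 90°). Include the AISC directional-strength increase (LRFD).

E49XX → F_EXX = 490 MPa.
t_e = 0.707 × 10 = 7.07 mm; A_we = 7.07 × 200 = 1414 mm².
Directional factor: 1.0 + 0.5 sin^1.5(90°) = 1.5.
F_nw = 0.6 × 490 × 1.5 = 441 MPa.
φR_n = 0.75 × 441 × 1414 × 10⁻³ = 467.7 kN.

φR_n ≈ 468 kN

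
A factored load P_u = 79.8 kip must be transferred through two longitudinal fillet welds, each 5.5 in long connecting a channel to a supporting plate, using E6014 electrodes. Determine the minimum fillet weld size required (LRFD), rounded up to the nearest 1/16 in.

w = 7/16 in

E60XX → F_EXX = 60 ksi.
Total weld length L = 11 in.
Required throat t_e = P_u / (φ × 0.6 F_EXX × L) = 79.8 / (0.75 × 0.6 × 60 × 11) = 0.2687 in.
Required leg w = t_e / 0.707 = 0.38 in → use 7/16 in.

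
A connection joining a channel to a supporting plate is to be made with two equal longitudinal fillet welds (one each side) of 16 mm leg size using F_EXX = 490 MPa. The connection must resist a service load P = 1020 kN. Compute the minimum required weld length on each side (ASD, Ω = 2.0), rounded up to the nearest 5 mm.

L = 310 mm on each side

Throat t_e = 0.707 × 16 = 11.31 mm.
r_n/Ω = (0.6 × 490 × 11.31) / 2.0 = 1663 N/mm = 1.663 kN/mm.
L_req = P / (r_n/Ω) = 1020 / 1.663 = 613.4 mm total.
Per side: 613.4 / 2 = 306.7 mm.
Round up → use L = 310 mm on each side.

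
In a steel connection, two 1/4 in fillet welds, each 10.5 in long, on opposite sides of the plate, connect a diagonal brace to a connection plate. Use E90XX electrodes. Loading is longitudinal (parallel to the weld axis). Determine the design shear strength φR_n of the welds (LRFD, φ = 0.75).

E90XX → F_EXX = 90 ksi.
Effective throat t_e = 0.707 × 0.25 = 0.1767 in.
Total length L = 21 in; A_we = 0.1767 × 21 = 3.712 in².
F_nw = 0.6 F_EXX = 0.6 × 90 = 54 ksi.
φR_n = 0.75 × 54 × 3.712 = 150.3 kip.

φR_n ≈ 150 kip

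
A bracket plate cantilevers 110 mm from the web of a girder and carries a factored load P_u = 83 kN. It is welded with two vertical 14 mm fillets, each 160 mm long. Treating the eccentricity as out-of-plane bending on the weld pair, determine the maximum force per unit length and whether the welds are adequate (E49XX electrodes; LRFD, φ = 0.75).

f_max ≈ 1100 N/mm; adequate

E49XX → F_EXX = 490 MPa.
L_w = 2 × 160 = 320 mm; section modulus (unit throat) S = 2 × L²/6 = 8533 mm².
Direct shear f_v = P/L_w = 83×10³/320 = 259.4 N/mm.
Moment M = P × e = 83×10³ × 110 = 9130000 N·mm; bending f_b = M/S = 1070 N/mm.
f_max = √(f_v² + f_b²) = √(259.4² + 1070²) = 1101 N/mm.
φr_n = 0.75 × 0.6 × 490 × (0.707 × 14) = 2183 N/mm → adequate.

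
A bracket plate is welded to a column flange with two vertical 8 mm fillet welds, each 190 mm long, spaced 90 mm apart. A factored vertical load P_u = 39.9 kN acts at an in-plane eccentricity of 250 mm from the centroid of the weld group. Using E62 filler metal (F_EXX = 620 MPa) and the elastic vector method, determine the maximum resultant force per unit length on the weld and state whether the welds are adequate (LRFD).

f_max ≈ 601 N/mm; adequate

Total weld length L_w = 380 mm. Treat welds as unit-width lines.
Polar moment about centroid: J = 2[d³/12 + d(b/2)²] = 2[190³/12 + 190×45²] = 1913000 mm³.
Direct shear f_v = P/L_w = 39.9×10³ / 380 = 105 N/mm (vertical).
Torsion M = P·e = 39.9×10³ × 250 = 9975000 N·mm.
Critical point at (x, y) = (45, 95) from centroid. f_tx = M·y/J = 495.4 N/mm; f_ty = M·x/J = 234.7 N/mm.
Resultant f_max = √[f_tx² + (f_v + f_ty)²] = √[495.4² + (105 + 234.7)²] = 600.7 N/mm.
Capacity per unit length: φr_n = 0.75 × 0.6 × 620 × (0.707 × 8) = 1578 N/mm.
600.7 ≤ 1578 → adequate.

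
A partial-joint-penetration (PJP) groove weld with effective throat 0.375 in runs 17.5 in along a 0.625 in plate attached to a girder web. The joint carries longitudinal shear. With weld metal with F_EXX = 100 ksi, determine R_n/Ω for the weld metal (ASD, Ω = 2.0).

Effective throat (given) t_e = 0.375 in.
A_we = 0.375 × 17.5 = 6.562 in².
F_nw = 0.6 F_EXX = 60 ksi.
R_n/Ω = (60 × 6.562) / 2.0 = 196.9 kip.

R_n/Ω ≈ 197 kip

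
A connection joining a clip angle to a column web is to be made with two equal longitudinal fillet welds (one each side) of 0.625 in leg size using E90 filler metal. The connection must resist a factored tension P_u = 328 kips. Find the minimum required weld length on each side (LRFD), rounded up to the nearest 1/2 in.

L = 9.5 in on each side

E90XX → F_EXX = 90 ksi.
Throat t_e = 0.707 × 0.625 = 0.4419 in.
φr_n = 0.75 × 0.6 × 90 × 0.4419 = 17.9 kips/in.
L_req = P_u / φr_n = 328 / 17.9 = 18.33 in total.
Per side: 18.33 / 2 = 9.164 in.
Round up → use L = 9.5 in on each side.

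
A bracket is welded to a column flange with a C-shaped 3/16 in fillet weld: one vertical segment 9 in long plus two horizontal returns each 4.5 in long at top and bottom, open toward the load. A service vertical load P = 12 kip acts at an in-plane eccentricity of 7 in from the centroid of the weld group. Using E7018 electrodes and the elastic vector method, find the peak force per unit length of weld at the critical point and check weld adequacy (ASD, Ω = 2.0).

E70XX → F_EXX = 70 ksi.
Total weld length L_w = 18 in. Treat welds as unit-width lines.
Centroid: x̄ = 2×4.5×2.25 / 18 = 1.125 in from the vertical weld.
Polar moment about centroid: J = I_x + I_y = [9³/12 + 2×4.5×4.5²] + [9×1.125² + 2(4.5³/12 + 4.5×1.125²)] = 281 in³.
Direct shear f_v = P/L_w = 12 / 18 = 0.6667 kip/in (vertical).
Torsion M = P·e = 12 × 7 = 84 kip·in.
Critical point at (x, y) = (3.375, 4.5) from centroid. f_tx = M·y/J = 1.345 kip/in; f_ty = M·x/J = 1.009 kip/in.
Resultant f_max = √[f_tx² + (f_v + f_ty)²] = √[1.345² + (0.6667 + 1.009)²] = 2.149 kip/in.
Capacity per unit length: r_n/Ω = (1/2.0) × 0.6 × 70 × (0.707 × 0.1875) = 2.784 kip/in.
2.149 ≤ 2.784 → adequate.

f_max ≈ 2.15 kip/in; adequate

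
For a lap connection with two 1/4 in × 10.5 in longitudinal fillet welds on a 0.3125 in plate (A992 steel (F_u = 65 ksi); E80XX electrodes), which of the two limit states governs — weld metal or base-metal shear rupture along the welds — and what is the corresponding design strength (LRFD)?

φR_n ≈ 134 kip (weld metal governs)

E80XX → F_EXX = 80 ksi.
t_e = 0.707 × 0.25 = 0.1767 in; L = 21 in.
Weld metal: φR_n = 0.75 × 0.6 × 80 × 0.1767 × 21 = 133.6 kip.
Base metal (shear rupture): φR_n = 0.75 × 0.6 × 65 × 0.3125 × 21 = 192 kip.
Governing: weld metal.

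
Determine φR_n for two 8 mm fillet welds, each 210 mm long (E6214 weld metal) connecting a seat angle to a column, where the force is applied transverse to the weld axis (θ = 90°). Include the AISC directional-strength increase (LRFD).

φR_n ≈ 994 kN

E62XX → F_EXX = 620 MPa.
t_e = 0.707 × 8 = 5.656 mm; A_we = 5.656 × 420 = 2376 mm².
Directional factor: 1.0 + 0.5 sin^1.5(90°) = 1.5.
F_nw = 0.6 × 620 × 1.5 = 558 MPa.
φR_n = 0.75 × 558 × 2376 × 10⁻³ = 994.2 kN.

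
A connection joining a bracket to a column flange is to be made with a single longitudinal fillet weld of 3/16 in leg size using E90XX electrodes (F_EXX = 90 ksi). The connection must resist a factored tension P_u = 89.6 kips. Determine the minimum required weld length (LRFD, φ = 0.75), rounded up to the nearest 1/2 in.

L = 17 in

Throat t_e = 0.707 × 0.1875 = 0.1326 in.
φr_n = 0.75 × 0.6 × 90 × 0.1326 = 5.369 kips/in.
L_req = P_u / φr_n = 89.6 / 5.369 = 16.69 in total.
Round up → use L = 17 in.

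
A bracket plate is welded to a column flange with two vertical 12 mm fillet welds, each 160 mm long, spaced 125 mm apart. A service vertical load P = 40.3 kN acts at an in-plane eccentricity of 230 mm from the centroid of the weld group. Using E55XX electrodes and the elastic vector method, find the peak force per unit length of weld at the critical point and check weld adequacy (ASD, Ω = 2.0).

E55XX → F_EXX = 550 MPa.
Total weld length L_w = 320 mm. Treat welds as unit-width lines.
Polar moment about centroid: J = 2[d³/12 + d(b/2)²] = 2[160³/12 + 160×62.5²] = 1933000 mm³.
Direct shear f_v = P/L_w = 40.3×10³ / 320 = 125.9 N/mm (vertical).
Torsion M = P·e = 40.3×10³ × 230 = 9269000 N·mm.
Critical point at (x, y) = (62.5, 80) from centroid. f_tx = M·y/J = 383.7 N/mm; f_ty = M·x/J = 299.7 N/mm.
Resultant f_max = √[f_tx² + (f_v + f_ty)²] = √[383.7² + (125.9 + 299.7)²] = 573.1 N/mm.
Capacity per unit length: r_n/Ω = (1/2.0) × 0.6 × 550 × (0.707 × 12) = 1400 N/mm.
573.1 ≤ 1400 → adequate.

f_max ≈ 573 N/mm; adequate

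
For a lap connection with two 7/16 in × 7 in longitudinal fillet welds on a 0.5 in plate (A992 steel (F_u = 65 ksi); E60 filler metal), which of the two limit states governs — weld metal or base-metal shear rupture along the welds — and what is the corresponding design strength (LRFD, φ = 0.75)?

E60XX → F_EXX = 60 ksi.
t_e = 0.707 × 0.4375 = 0.3093 in; L = 14 in.
Weld metal: φR_n = 0.75 × 0.6 × 60 × 0.3093 × 14 = 116.9 kips.
Base metal (shear rupture): φR_n = 0.75 × 0.6 × 65 × 0.5 × 14 = 204.8 kips.
Governing: weld metal.

φR_n ≈ 117 kips (weld metal governs)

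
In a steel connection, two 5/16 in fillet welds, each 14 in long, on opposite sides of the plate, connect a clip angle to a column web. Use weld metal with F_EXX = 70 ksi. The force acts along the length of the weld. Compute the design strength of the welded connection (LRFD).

φR_n ≈ 195 kip

Effective throat t_e = 0.707 × 0.3125 = 0.2209 in.
Total length L = 28 in; A_we = 0.2209 × 28 = 6.186 in².
F_nw = 0.6 F_EXX = 0.6 × 70 = 42 ksi.
φR_n = 0.75 × 42 × 6.186 = 194.9 kip.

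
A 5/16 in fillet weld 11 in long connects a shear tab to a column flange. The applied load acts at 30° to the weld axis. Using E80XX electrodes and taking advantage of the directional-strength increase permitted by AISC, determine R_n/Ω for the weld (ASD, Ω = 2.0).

E80XX → F_EXX = 80 ksi.
t_e = 0.707 × 0.3125 = 0.2209 in; A_we = 0.2209 × 11 = 2.43 in².
Directional factor: 1.0 + 0.5 sin^1.5(30°) = 1.177.
F_nw = 0.6 × 80 × 1.177 = 56.49 ksi.
R_n/Ω = (56.49 × 2.43) / 2.0 = 68.64 kip.

R_n/Ω ≈ 68.6 kip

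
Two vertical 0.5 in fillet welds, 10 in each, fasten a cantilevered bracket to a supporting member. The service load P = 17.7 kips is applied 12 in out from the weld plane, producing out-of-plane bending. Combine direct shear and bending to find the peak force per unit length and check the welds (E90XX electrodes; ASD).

f_max ≈ 6.43 kip/in; adequate

E90XX → F_EXX = 90 ksi.
L_w = 2 × 10 = 20 in; section modulus (unit throat) S = 2 × L²/6 = 33.33 in².
Direct shear f_v = P/L_w = 17.7/20 = 0.885 kip/in.
Moment M = P × e = 17.7 × 12 = 212.4 kip·in; bending f_b = M/S = 6.372 kip/in.
f_max = √(f_v² + f_b²) = √(0.885² + 6.372²) = 6.433 kip/in.
r_n/Ω = (1/2.0) × 0.6 × 90 × (0.707 × 0.5) = 9.544 kip/in → adequate.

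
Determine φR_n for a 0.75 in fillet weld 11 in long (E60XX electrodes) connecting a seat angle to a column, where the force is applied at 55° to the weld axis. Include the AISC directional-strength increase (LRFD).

E60XX → F_EXX = 60 ksi.
t_e = 0.707 × 0.75 = 0.5302 in; A_we = 0.5302 × 11 = 5.833 in².
Directional factor: 1.0 + 0.5 sin^1.5(55°) = 1.371.
F_nw = 0.6 × 60 × 1.371 = 49.35 ksi.
φR_n = 0.75 × 49.35 × 5.833 = 215.9 kips.

φR_n ≈ 216 kips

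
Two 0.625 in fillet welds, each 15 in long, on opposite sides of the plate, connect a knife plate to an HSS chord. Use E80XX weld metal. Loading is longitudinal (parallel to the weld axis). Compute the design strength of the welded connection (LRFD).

E80XX → F_EXX = 80 ksi.
Effective throat t_e = 0.707 × 0.625 = 0.4419 in.
Total length L = 30 in; A_we = 0.4419 × 30 = 13.26 in².
F_nw = 0.6 F_EXX = 0.6 × 80 = 48 ksi.
φR_n = 0.75 × 48 × 13.26 = 477.2 kips.

φR_n ≈ 477 kips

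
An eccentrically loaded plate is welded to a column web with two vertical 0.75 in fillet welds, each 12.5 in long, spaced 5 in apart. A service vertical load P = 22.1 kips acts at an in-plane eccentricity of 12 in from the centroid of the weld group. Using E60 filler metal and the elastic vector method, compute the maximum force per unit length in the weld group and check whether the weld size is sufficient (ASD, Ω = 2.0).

E60XX → F_EXX = 60 ksi.
Total weld length L_w = 25 in. Treat welds as unit-width lines.
Polar moment about centroid: J = 2[d³/12 + d(b/2)²] = 2[12.5³/12 + 12.5×2.5²] = 481.8 in³.
Direct shear f_v = P/L_w = 22.1 / 25 = 0.884 kip/in (vertical).
Torsion M = P·e = 22.1 × 12 = 265.2 kip·in.
Critical point at (x, y) = (2.5, 6.25) from centroid. f_tx = M·y/J = 3.44 kip/in; f_ty = M·x/J = 1.376 kip/in.
Resultant f_max = √[f_tx² + (f_v + f_ty)²] = √[3.44² + (0.884 + 1.376)²] = 4.116 kip/in.
Capacity per unit length: r_n/Ω = (1/2.0) × 0.6 × 60 × (0.707 × 0.75) = 9.544 kip/in.
4.116 ≤ 9.544 → adequate.

f_max ≈ 4.12 kip/in; adequate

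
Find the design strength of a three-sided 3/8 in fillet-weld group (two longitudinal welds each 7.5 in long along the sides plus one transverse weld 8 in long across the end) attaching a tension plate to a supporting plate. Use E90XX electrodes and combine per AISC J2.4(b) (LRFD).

φR_n ≈ 266 kips

E90XX → F_EXX = 90 ksi.
t_e = 0.707 × 0.375 = 0.2651 in.
R_nwl = 0.6 × 90 × 0.2651 × 15 = 214.8 kips (longitudinal, 2 welds).
R_nwt = 0.6 × 90 × 0.2651 × 8 = 114.5 kips (transverse, base value).
(i) R_nwl + R_nwt = 329.3 kips; (ii) 0.85 R_nwl + 1.5 R_nwt = 354.3 kips.
R_n = max = 354.3 kips [governs: (ii)]; φR_n = 265.8 kips.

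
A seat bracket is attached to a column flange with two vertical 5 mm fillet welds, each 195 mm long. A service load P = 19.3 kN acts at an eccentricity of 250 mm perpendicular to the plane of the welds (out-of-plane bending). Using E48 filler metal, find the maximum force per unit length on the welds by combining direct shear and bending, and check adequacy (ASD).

f_max ≈ 384 N/mm; adequate

E48XX → F_EXX = 480 MPa.
L_w = 2 × 195 = 390 mm; section modulus (unit throat) S = 2 × L²/6 = 12680 mm².
Direct shear f_v = P/L_w = 19.3×10³/390 = 49.49 N/mm.
Moment M = P × e = 19.3×10³ × 250 = 4825000 N·mm; bending f_b = M/S = 380.7 N/mm.
f_max = √(f_v² + f_b²) = √(49.49² + 380.7²) = 383.9 N/mm.
r_n/Ω = (1/2.0) × 0.6 × 480 × (0.707 × 5) = 509 N/mm → adequate.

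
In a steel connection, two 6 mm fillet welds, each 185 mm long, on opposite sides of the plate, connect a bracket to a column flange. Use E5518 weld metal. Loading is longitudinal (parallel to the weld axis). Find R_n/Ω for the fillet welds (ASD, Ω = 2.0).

E55XX → F_EXX = 550 MPa.
Effective throat t_e = 0.707 × 6 = 4.242 mm.
Total length L = 370 mm; A_we = 4.242 × 370 = 1570 mm².
F_nw = 0.6 F_EXX = 0.6 × 550 = 330 MPa.
R_n = 330 × 1570 × 10⁻³ = 517.9 kN; R_n/Ω = 517.9/2.0 = 259 kN.

R_n/Ω ≈ 259 kN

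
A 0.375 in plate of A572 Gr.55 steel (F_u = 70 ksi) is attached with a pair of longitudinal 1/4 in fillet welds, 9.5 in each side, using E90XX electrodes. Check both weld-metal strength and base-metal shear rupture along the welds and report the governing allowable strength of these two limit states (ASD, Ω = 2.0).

R_n/Ω ≈ 90.7 kip (weld metal governs)

E90XX → F_EXX = 90 ksi.
t_e = 0.707 × 0.25 = 0.1767 in; L = 19 in.
Weld metal: R_n/Ω = (1/2.0) × 0.6 × 90 × 0.1767 × 19 = 90.67 kip.
Base metal (shear rupture): R_n/Ω = (1/2.0) × 0.6 × 70 × 0.375 × 19 = 149.6 kip.
Governing: weld metal.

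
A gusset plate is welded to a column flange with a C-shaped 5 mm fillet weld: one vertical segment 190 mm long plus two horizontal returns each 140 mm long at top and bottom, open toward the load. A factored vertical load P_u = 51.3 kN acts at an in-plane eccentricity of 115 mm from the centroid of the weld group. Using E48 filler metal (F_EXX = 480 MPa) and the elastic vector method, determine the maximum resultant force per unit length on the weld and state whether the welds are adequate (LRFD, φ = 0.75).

f_max ≈ 285 N/mm; adequate

Total weld length L_w = 470 mm. Treat welds as unit-width lines.
Centroid: x̄ = 2×140×70 / 470 = 41.7 mm from the vertical weld.
Polar moment about centroid: J = I_x + I_y = [190³/12 + 2×140×95²] + [190×41.7² + 2(140³/12 + 140×28.3²)] = 4111000 mm³.
Direct shear f_v = P/L_w = 51.3×10³ / 470 = 109.1 N/mm (vertical).
Torsion M = P·e = 51.3×10³ × 115 = 5899500 N·mm.
Critical point at (x, y) = (98.3, 95) from centroid. f_tx = M·y/J = 136.3 N/mm; f_ty = M·x/J = 141.1 N/mm.
Resultant f_max = √[f_tx² + (f_v + f_ty)²] = √[136.3² + (109.1 + 141.1)²] = 285 N/mm.
Capacity per unit length: φr_n = 0.75 × 0.6 × 480 × (0.707 × 5) = 763.6 N/mm.
285 ≤ 763.6 → adequate.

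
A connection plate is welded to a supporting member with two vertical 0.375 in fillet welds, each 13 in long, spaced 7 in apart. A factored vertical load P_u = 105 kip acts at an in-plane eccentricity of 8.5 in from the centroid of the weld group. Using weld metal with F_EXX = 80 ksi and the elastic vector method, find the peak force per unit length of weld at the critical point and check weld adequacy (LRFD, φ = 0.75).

Total weld length L_w = 26 in. Treat welds as unit-width lines.
Polar moment about centroid: J = 2[d³/12 + d(b/2)²] = 2[13³/12 + 13×3.5²] = 684.7 in³.
Direct shear f_v = P/L_w = 105 / 26 = 4.038 kip/in (vertical).
Torsion M = P·e = 105 × 8.5 = 892.5 kip·in.
Critical point at (x, y) = (3.5, 6.5) from centroid. f_tx = M·y/J = 8.473 kip/in; f_ty = M·x/J = 4.562 kip/in.
Resultant f_max = √[f_tx² + (f_v + f_ty)²] = √[8.473² + (4.038 + 4.562)²] = 12.07 kip/in.
Capacity per unit length: φr_n = 0.75 × 0.6 × 80 × (0.707 × 0.375) = 9.544 kip/in.
12.07 > 9.544 → NOT adequate.

f_max ≈ 12.1 kip/in; NOT adequate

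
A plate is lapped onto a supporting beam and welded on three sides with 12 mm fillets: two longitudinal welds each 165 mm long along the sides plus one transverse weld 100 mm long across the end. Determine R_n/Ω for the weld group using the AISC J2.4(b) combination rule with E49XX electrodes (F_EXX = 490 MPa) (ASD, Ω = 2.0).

R_n/Ω ≈ 537 kN

t_e = 0.707 × 12 = 8.484 mm.
R_nwl = 0.6 × 490 × 8.484 × 330 × 10⁻³ = 823.1 kN (longitudinal, 2 welds).
R_nwt = 0.6 × 490 × 8.484 × 100 × 10⁻³ = 249.4 kN (transverse, base value).
(i) R_nwl + R_nwt = 1073 kN; (ii) 0.85 R_nwl + 1.5 R_nwt = 1074 kN.
R_n = max = 1074 kN [governs: (ii)]; R_n/Ω = 536.9 kN.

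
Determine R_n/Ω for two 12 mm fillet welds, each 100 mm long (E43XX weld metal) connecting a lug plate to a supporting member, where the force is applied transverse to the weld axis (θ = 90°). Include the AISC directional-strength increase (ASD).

R_n/Ω ≈ 328 kN

E43XX → F_EXX = 430 MPa.
t_e = 0.707 × 12 = 8.484 mm; A_we = 8.484 × 200 = 1697 mm².
Directional factor: 1.0 + 0.5 sin^1.5(90°) = 1.5.
F_nw = 0.6 × 430 × 1.5 = 387 MPa.
R_n/Ω = (387 × 1697) / 2.0 × 10⁻³ = 328.3 kN.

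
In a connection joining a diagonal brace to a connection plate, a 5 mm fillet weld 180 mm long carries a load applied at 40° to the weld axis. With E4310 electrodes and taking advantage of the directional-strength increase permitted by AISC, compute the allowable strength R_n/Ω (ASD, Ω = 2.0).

R_n/Ω ≈ 103 kN

E43XX → F_EXX = 430 MPa.
t_e = 0.707 × 5 = 3.535 mm; A_we = 3.535 × 180 = 636.3 mm².
Directional factor: 1.0 + 0.5 sin^1.5(40°) = 1.258.
F_nw = 0.6 × 430 × 1.258 = 324.5 MPa.
R_n/Ω = (324.5 × 636.3) / 2.0 × 10⁻³ = 103.2 kN.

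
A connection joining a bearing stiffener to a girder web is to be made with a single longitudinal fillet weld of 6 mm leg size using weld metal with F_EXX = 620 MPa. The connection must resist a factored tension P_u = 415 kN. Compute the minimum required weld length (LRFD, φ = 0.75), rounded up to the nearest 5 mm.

L = 355 mm

Throat t_e = 0.707 × 6 = 4.242 mm.
φr_n = 0.75 × 0.6 × 620 × 4.242 × 10⁻³ = 1.184 kN/mm.
L_req = P_u / φr_n = 415 / 1.184 = 350.6 mm total.
Round up → use L = 355 mm.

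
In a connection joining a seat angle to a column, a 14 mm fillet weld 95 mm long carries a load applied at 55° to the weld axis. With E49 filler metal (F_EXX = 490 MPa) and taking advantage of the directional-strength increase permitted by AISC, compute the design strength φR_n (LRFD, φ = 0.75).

φR_n ≈ 284 kN

t_e = 0.707 × 14 = 9.898 mm; A_we = 9.898 × 95 = 940.3 mm².
Directional factor: 1.0 + 0.5 sin^1.5(55°) = 1.371.
F_nw = 0.6 × 490 × 1.371 = 403 MPa.
φR_n = 0.75 × 403 × 940.3 × 10⁻³ = 284.2 kN.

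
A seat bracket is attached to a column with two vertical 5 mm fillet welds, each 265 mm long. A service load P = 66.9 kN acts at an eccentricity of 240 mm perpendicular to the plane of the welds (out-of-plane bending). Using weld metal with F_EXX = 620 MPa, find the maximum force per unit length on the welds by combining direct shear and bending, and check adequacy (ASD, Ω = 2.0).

f_max ≈ 697 N/mm; NOT adequate

L_w = 2 × 265 = 530 mm; section modulus (unit throat) S = 2 × L²/6 = 23410 mm².
Direct shear f_v = P/L_w = 66.9×10³/530 = 126.2 N/mm.
Moment M = P × e = 66.9×10³ × 240 = 16056000 N·mm; bending f_b = M/S = 685.9 N/mm.
f_max = √(f_v² + f_b²) = √(126.2² + 685.9²) = 697.4 N/mm.
r_n/Ω = (1/2.0) × 0.6 × 620 × (0.707 × 5) = 657.5 N/mm → NOT adequate.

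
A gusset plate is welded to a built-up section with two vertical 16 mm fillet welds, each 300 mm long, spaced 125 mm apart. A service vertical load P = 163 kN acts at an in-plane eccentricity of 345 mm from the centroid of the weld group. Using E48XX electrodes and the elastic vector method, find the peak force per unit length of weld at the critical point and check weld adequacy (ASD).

E48XX → F_EXX = 480 MPa.
Total weld length L_w = 600 mm. Treat welds as unit-width lines.
Polar moment about centroid: J = 2[d³/12 + d(b/2)²] = 2[300³/12 + 300×62.5²] = 6844000 mm³.
Direct shear f_v = P/L_w = 163×10³ / 600 = 271.7 N/mm (vertical).
Torsion M = P·e = 163×10³ × 345 = 56235000 N·mm.
Critical point at (x, y) = (62.5, 150) from centroid. f_tx = M·y/J = 1233 N/mm; f_ty = M·x/J = 513.6 N/mm.
Resultant f_max = √[f_tx² + (f_v + f_ty)²] = √[1233² + (271.7 + 513.6)²] = 1461 N/mm.
Capacity per unit length: r_n/Ω = (1/2.0) × 0.6 × 480 × (0.707 × 16) = 1629 N/mm.
1461 ≤ 1629 → adequate.

f_max ≈ 1460 N/mm; adequate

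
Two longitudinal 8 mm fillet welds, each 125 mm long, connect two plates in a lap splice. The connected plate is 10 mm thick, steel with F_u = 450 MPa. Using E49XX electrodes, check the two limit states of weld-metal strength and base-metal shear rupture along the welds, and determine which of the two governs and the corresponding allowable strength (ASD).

E49XX → F_EXX = 490 MPa.
t_e = 0.707 × 8 = 5.656 mm; L = 250 mm.
Weld metal: R_n/Ω = (1/2.0) × 0.6 × 490 × 5.656 × 250 × 10⁻³ = 207.9 kN.
Base metal (shear rupture): R_n/Ω = (1/2.0) × 0.6 × 450 × 10 × 250 × 10⁻³ = 337.5 kN.
Governing: weld metal.

R_n/Ω ≈ 208 kN (weld metal governs)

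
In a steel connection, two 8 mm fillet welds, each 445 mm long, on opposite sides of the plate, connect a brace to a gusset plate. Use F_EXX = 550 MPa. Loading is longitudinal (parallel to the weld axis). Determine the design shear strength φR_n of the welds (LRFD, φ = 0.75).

Effective throat t_e = 0.707 × 8 = 5.656 mm.
Total length L = 890 mm; A_we = 5.656 × 890 = 5034 mm².
F_nw = 0.6 F_EXX = 0.6 × 550 = 330 MPa.
φR_n = 0.75 × 330 × 5034 × 10⁻³ = 1246 kN.

φR_n ≈ 1250 kN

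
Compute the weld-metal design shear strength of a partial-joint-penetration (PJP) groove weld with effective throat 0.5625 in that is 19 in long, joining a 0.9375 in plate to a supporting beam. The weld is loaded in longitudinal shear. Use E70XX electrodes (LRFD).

φR_n ≈ 337 kips

E70XX → F_EXX = 70 ksi.
Effective throat (given) t_e = 0.5625 in.
A_we = 0.5625 × 19 = 10.69 in².
F_nw = 0.6 F_EXX = 42 ksi.
φR_n = 0.75 × 42 × 10.69 = 336.7 kips.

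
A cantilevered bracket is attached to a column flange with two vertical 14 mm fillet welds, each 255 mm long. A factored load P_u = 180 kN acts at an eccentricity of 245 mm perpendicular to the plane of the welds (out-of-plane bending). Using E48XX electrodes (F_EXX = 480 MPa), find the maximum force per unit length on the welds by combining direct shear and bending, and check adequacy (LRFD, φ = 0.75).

L_w = 2 × 255 = 510 mm; section modulus (unit throat) S = 2 × L²/6 = 21680 mm².
Direct shear f_v = P/L_w = 180×10³/510 = 352.9 N/mm.
Moment M = P × e = 180×10³ × 245 = 44100000 N·mm; bending f_b = M/S = 2035 N/mm.
f_max = √(f_v² + f_b²) = √(352.9² + 2035²) = 2065 N/mm.
φr_n = 0.75 × 0.6 × 480 × (0.707 × 14) = 2138 N/mm → adequate.

f_max ≈ 2060 N/mm; adequate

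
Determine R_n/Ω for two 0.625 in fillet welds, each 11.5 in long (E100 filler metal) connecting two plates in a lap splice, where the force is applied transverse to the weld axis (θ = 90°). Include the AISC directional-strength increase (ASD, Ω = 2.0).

E100XX → F_EXX = 100 ksi.
t_e = 0.707 × 0.625 = 0.4419 in; A_we = 0.4419 × 23 = 10.16 in².
Directional factor: 1.0 + 0.5 sin^1.5(90°) = 1.5.
F_nw = 0.6 × 100 × 1.5 = 90 ksi.
R_n/Ω = (90 × 10.16) / 2.0 = 457.3 kips.

R_n/Ω ≈ 457 kips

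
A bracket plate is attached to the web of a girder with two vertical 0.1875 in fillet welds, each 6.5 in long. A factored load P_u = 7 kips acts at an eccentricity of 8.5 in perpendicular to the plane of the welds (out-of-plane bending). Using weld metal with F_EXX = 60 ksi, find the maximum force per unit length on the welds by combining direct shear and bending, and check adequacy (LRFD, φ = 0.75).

f_max ≈ 4.26 kip/in; NOT adequate

L_w = 2 × 6.5 = 13 in; section modulus (unit throat) S = 2 × L²/6 = 14.08 in².
Direct shear f_v = P/L_w = 7/13 = 0.5385 kip/in.
Moment M = P × e = 7 × 8.5 = 59.5 kip·in; bending f_b = M/S = 4.225 kip/in.
f_max = √(f_v² + f_b²) = √(0.5385² + 4.225²) = 4.259 kip/in.
φr_n = 0.75 × 0.6 × 60 × (0.707 × 0.1875) = 3.579 kip/in → NOT adequate.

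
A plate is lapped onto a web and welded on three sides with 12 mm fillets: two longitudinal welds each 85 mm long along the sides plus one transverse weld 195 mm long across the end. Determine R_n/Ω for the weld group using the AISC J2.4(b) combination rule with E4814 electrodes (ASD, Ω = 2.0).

R_n/Ω ≈ 534 kN

E48XX → F_EXX = 480 MPa.
t_e = 0.707 × 12 = 8.484 mm.
R_nwl = 0.6 × 480 × 8.484 × 170 × 10⁻³ = 415.4 kN (longitudinal, 2 welds).
R_nwt = 0.6 × 480 × 8.484 × 195 × 10⁻³ = 476.5 kN (transverse, base value).
(i) R_nwl + R_nwt = 891.8 kN; (ii) 0.85 R_nwl + 1.5 R_nwt = 1068 kN.
R_n = max = 1068 kN [governs: (ii)]; R_n/Ω = 533.9 kN.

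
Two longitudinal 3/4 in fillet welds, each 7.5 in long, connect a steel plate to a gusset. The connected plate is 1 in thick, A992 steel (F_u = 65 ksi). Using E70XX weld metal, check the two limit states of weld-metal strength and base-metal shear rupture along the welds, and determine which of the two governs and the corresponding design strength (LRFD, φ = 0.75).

E70XX → F_EXX = 70 ksi.
t_e = 0.707 × 0.75 = 0.5302 in; L = 15 in.
Weld metal: φR_n = 0.75 × 0.6 × 70 × 0.5302 × 15 = 250.5 kip.
Base metal (shear rupture): φR_n = 0.75 × 0.6 × 65 × 1 × 15 = 438.8 kip.
Governing: weld metal.

φR_n ≈ 251 kip (weld metal governs)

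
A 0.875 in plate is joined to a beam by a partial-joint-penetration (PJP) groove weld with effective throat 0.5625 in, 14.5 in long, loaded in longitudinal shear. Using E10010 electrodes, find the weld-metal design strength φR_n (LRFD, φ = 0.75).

E100XX → F_EXX = 100 ksi.
Effective throat (given) t_e = 0.5625 in.
A_we = 0.5625 × 14.5 = 8.156 in².
F_nw = 0.6 F_EXX = 60 ksi.
φR_n = 0.75 × 60 × 8.156 = 367 kip.

φR_n ≈ 367 kip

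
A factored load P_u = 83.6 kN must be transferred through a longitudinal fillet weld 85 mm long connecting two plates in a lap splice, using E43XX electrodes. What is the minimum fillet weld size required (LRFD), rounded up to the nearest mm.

E43XX → F_EXX = 430 MPa.
Total weld length L = 85 mm.
Required throat t_e = P_u / (φ × 0.6 F_EXX × L) = 83.6 / (0.75 × 0.6 × 430 × 85 × 10⁻³) = 5.083 mm.
Required leg w = t_e / 0.707 = 7.189 mm → use 8 mm.

w = 8 mm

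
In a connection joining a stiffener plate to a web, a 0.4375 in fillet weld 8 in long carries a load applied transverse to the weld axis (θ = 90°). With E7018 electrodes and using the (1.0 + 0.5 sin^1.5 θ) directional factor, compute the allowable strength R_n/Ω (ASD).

R_n/Ω ≈ 77.9 kip

E70XX → F_EXX = 70 ksi.
t_e = 0.707 × 0.4375 = 0.3093 in; A_we = 0.3093 × 8 = 2.474 in².
Directional factor: 1.0 + 0.5 sin^1.5(90°) = 1.5.
F_nw = 0.6 × 70 × 1.5 = 63 ksi.
R_n/Ω = (63 × 2.474) / 2.0 = 77.95 kip.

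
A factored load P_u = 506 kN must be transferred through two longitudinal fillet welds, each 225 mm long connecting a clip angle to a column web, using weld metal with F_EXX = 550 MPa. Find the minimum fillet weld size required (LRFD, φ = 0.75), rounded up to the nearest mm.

w = 7 mm

Total weld length L = 450 mm.
Required throat t_e = P_u / (φ × 0.6 F_EXX × L) = 506 / (0.75 × 0.6 × 550 × 450 × 10⁻³) = 4.543 mm.
Required leg w = t_e / 0.707 = 6.426 mm → use 7 mm.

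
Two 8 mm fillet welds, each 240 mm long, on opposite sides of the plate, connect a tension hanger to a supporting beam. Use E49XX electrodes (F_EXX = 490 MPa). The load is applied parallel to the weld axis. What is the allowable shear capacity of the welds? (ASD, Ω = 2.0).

Effective throat t_e = 0.707 × 8 = 5.656 mm.
Total length L = 480 mm; A_we = 5.656 × 480 = 2715 mm².
F_nw = 0.6 F_EXX = 0.6 × 490 = 294 MPa.
R_n = 294 × 2715 × 10⁻³ = 798.2 kN; R_n/Ω = 798.2/2.0 = 399.1 kN.

R_n/Ω ≈ 399 kN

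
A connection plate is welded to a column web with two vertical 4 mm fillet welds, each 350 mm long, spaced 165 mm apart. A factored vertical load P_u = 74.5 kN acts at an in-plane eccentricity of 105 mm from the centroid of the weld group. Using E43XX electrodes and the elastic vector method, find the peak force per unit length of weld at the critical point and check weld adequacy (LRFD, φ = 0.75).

f_max ≈ 198 N/mm; adequate

E43XX → F_EXX = 430 MPa.
Total weld length L_w = 700 mm. Treat welds as unit-width lines.
Polar moment about centroid: J = 2[d³/12 + d(b/2)²] = 2[350³/12 + 350×82.5²] = 11910000 mm³.
Direct shear f_v = P/L_w = 74.5×10³ / 700 = 106.4 N/mm (vertical).
Torsion M = P·e = 74.5×10³ × 105 = 7822500 N·mm.
Critical point at (x, y) = (82.5, 175) from centroid. f_tx = M·y/J = 114.9 N/mm; f_ty = M·x/J = 54.19 N/mm.
Resultant f_max = √[f_tx² + (f_v + f_ty)²] = √[114.9² + (106.4 + 54.19)²] = 197.5 N/mm.
Capacity per unit length: φr_n = 0.75 × 0.6 × 430 × (0.707 × 4) = 547.2 N/mm.
197.5 ≤ 547.2 → adequate.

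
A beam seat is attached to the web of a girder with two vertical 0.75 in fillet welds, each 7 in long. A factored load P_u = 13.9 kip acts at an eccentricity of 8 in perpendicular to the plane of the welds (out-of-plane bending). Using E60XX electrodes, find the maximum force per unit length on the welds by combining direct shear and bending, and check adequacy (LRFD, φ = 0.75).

f_max ≈ 6.88 kip/in; adequate

E60XX → F_EXX = 60 ksi.
L_w = 2 × 7 = 14 in; section modulus (unit throat) S = 2 × L²/6 = 16.33 in².
Direct shear f_v = P/L_w = 13.9/14 = 0.9929 kip/in.
Moment M = P × e = 13.9 × 8 = 111.2 kip·in; bending f_b = M/S = 6.808 kip/in.
f_max = √(f_v² + f_b²) = √(0.9929² + 6.808²) = 6.88 kip/in.
φr_n = 0.75 × 0.6 × 60 × (0.707 × 0.75) = 14.32 kip/in → adequate.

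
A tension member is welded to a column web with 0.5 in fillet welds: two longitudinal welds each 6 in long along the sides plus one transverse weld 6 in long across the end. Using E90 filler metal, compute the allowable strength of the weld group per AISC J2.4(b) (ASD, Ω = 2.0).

R_n/Ω ≈ 183 kip

E90XX → F_EXX = 90 ksi.
t_e = 0.707 × 0.5 = 0.3535 in.
R_nwl = 0.6 × 90 × 0.3535 × 12 = 229.1 kip (longitudinal, 2 welds).
R_nwt = 0.6 × 90 × 0.3535 × 6 = 114.5 kip (transverse, base value).
(i) R_nwl + R_nwt = 343.6 kip; (ii) 0.85 R_nwl + 1.5 R_nwt = 366.5 kip.
R_n = max = 366.5 kip [governs: (ii)]; R_n/Ω = 183.3 kip.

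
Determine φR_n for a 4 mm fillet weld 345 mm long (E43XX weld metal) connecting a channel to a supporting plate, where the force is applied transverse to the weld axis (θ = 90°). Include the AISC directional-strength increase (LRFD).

E43XX → F_EXX = 430 MPa.
t_e = 0.707 × 4 = 2.828 mm; A_we = 2.828 × 345 = 975.7 mm².
Directional factor: 1.0 + 0.5 sin^1.5(90°) = 1.5.
F_nw = 0.6 × 430 × 1.5 = 387 MPa.
φR_n = 0.75 × 387 × 975.7 × 10⁻³ = 283.2 kN.

φR_n ≈ 283 kN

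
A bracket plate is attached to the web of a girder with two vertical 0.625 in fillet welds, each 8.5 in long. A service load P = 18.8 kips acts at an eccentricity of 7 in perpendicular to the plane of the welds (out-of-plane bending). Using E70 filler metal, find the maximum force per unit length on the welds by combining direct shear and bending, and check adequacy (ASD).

E70XX → F_EXX = 70 ksi.
L_w = 2 × 8.5 = 17 in; section modulus (unit throat) S = 2 × L²/6 = 24.08 in².
Direct shear f_v = P/L_w = 18.8/17 = 1.106 kip/in.
Moment M = P × e = 18.8 × 7 = 131.6 kip·in; bending f_b = M/S = 5.464 kip/in.
f_max = √(f_v² + f_b²) = √(1.106² + 5.464²) = 5.575 kip/in.
r_n/Ω = (1/2.0) × 0.6 × 70 × (0.707 × 0.625) = 9.279 kip/in → adequate.

f_max ≈ 5.58 kip/in; adequate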